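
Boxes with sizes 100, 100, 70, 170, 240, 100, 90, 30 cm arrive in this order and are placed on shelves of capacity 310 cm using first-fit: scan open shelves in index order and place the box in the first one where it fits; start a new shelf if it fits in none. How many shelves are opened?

  100 → shelf 1 (new)  [load 100/310]
  100 → shelf 1  [load 200/310]
  70 → shelf 1  [load 270/310]
  170 → shelf 2 (new)  [load 170/310]
  240 → shelf 3 (new)  [load 240/310]
  100 → shelf 2  [load 270/310]
  90 → shelf 4 (new)  [load 90/310]
  30 → shelf 1  [load 300/310]
4 shelves opened.

4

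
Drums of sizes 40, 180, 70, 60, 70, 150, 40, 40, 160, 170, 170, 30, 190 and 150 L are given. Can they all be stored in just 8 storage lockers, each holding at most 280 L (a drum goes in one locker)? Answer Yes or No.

Yes

A valid assignment using 7 storage lockers:
  locker 1: 190 + 70 = 260
  locker 2: 180 + 70 + 30 = 280
  locker 3: 170 + 60 + 40 = 270
  locker 4: 170 + 40 + 40 = 250
  locker 5: 160 = 160
  locker 6: 150 = 150
  locker 7: 150 = 150
That uses only 7 ≤ 8, so 8 storage lockers are enough.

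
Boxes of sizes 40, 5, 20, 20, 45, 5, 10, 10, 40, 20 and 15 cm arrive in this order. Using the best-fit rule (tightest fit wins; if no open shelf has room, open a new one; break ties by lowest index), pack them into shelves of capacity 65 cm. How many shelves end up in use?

4

  40 → shelf 1 (new)  [load 40/65]
  5 → shelf 1  [load 45/65]
  20 → shelf 1  [load 65/65]
  20 → shelf 2 (new)  [load 20/65]
  45 → shelf 2  [load 65/65]
  5 → shelf 3 (new)  [load 5/65]
  10 → shelf 3  [load 15/65]
  10 → shelf 3  [load 25/65]
  40 → shelf 3  [load 65/65]
  20 → shelf 4 (new)  [load 20/65]
  15 → shelf 4  [load 35/65]
4 shelves opened.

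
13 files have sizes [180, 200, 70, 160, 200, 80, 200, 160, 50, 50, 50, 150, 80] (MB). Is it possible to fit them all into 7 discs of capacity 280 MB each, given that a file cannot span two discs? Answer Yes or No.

A valid assignment using 7 discs:
  disc 1: 200 + 80 = 280
  disc 2: 200 + 80 = 280
  disc 3: 200 + 70 = 270
  disc 4: 180 + 50 + 50 = 280
  disc 5: 160 + 50 = 210
  disc 6: 160 = 160
  disc 7: 150 = 150
Every load is within 280 MB, so 7 discs suffice.

Yes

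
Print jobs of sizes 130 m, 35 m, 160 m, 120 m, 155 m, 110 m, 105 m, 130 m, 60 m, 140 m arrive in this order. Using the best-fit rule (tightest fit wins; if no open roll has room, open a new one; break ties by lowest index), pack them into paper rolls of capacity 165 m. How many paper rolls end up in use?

8

  130 → roll 1 (new)  [load 130/165]
  35 → roll 1  [load 165/165]
  160 → roll 2 (new)  [load 160/165]
  120 → roll 3 (new)  [load 120/165]
  155 → roll 4 (new)  [load 155/165]
  110 → roll 5 (new)  [load 110/165]
  105 → roll 6 (new)  [load 105/165]
  130 → roll 7 (new)  [load 130/165]
  60 → roll 6  [load 165/165]
  140 → roll 8 (new)  [load 140/165]
8 paper rolls opened.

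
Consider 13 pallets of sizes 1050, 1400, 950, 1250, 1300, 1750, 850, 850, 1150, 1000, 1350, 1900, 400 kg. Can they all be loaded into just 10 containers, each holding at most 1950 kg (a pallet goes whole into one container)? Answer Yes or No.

Yes

A valid assignment using 10 containers:
  container 1: 1900 = 1900
  container 2: 1750 = 1750
  container 3: 1400 + 400 = 1800
  container 4: 1350 = 1350
  container 5: 1300 = 1300
  container 6: 1250 = 1250
  container 7: 1150 = 1150
  container 8: 1050 + 850 = 1900
  container 9: 1000 + 950 = 1950
  container 10: 850 = 850
Every load is within 1950 kg, so 10 containers suffice.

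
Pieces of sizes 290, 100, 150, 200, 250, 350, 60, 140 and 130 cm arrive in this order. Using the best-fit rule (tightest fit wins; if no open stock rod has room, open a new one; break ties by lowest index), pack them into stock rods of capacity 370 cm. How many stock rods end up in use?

6

  290 → stock rod 1 (new)  [load 290/370]
  100 → stock rod 2 (new)  [load 100/370]
  150 → stock rod 2  [load 250/370]
  200 → stock rod 3 (new)  [load 200/370]
  250 → stock rod 4 (new)  [load 250/370]
  350 → stock rod 5 (new)  [load 350/370]
  60 → stock rod 1  [load 350/370]
  140 → stock rod 3  [load 340/370]
  130 → stock rod 6 (new)  [load 130/370]
6 stock rods opened.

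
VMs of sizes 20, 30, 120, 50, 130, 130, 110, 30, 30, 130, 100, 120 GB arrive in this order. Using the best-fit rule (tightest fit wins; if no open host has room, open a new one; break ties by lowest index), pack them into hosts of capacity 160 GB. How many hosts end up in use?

8

  20 → host 1 (new)  [load 20/160]
  30 → host 1  [load 50/160]
  120 → host 2 (new)  [load 120/160]
  50 → host 1  [load 100/160]
  130 → host 3 (new)  [load 130/160]
  130 → host 4 (new)  [load 130/160]
  110 → host 5 (new)  [load 110/160]
  30 → host 3  [load 160/160]
  30 → host 4  [load 160/160]
  130 → host 6 (new)  [load 130/160]
  100 → host 7 (new)  [load 100/160]
  120 → host 8 (new)  [load 120/160]
8 hosts opened.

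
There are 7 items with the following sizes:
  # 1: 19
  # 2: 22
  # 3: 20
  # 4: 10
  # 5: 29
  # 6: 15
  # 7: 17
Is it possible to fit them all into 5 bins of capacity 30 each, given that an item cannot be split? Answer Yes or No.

No

Total = 132; ⌈132/30⌉ = 5.
The bound of 5 does not rule out 5, but exhaustive search shows no assignment into 5 bins of capacity 30 exists — the minimum is 6.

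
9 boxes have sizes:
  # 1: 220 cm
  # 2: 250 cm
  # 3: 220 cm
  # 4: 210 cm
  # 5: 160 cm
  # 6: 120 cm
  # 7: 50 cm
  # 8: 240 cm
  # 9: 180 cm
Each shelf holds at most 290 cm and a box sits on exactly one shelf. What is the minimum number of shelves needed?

Total = 250 + 240 + 220 + 220 + 210 + 180 + 160 + 120 + 50 = 1650 cm.
Lower bound: ⌈1650/290⌉ = 6 shelves.
Also, 7 boxes each exceed 145 cm, and no two of those can share a shelf, so at least 7 shelves are needed.
A packing using 7 shelves:
  shelf 1: 250 = 250
  shelf 2: 240 + 50 = 290
  shelf 3: 220 = 220
  shelf 4: 220 = 220
  shelf 5: 210 = 210
  shelf 6: 180 = 180
  shelf 7: 160 + 120 = 280
This matches the lower bound, so 7 is optimal.

7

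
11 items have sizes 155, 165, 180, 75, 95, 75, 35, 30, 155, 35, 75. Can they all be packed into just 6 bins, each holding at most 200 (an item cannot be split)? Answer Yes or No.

Yes

A valid assignment using 6 bins:
  bin 1: 180 = 180
  bin 2: 165 + 35 = 200
  bin 3: 155 + 35 = 190
  bin 4: 155 + 30 = 185
  bin 5: 95 + 75 = 170
  bin 6: 75 + 75 = 150
Every load is within 200, so 6 bins suffice.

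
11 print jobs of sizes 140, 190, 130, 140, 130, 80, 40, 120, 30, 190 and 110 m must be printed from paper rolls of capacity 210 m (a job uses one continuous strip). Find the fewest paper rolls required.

Total = 190 + 190 + 140 + 140 + 130 + 130 + 120 + 110 + 80 + 40 + 30 = 1300 m.
Lower bound: ⌈1300/210⌉ = 7 paper rolls.
Also, 8 print jobs each exceed 105 m, and no two of those can share a roll, so at least 8 paper rolls are needed.
A packing using 8 paper rolls:
  roll 1: 190 = 190
  roll 2: 190 = 190
  roll 3: 140 + 40 + 30 = 210
  roll 4: 140 = 140
  roll 5: 130 + 80 = 210
  roll 6: 130 = 130
  roll 7: 120 = 120
  roll 8: 110 = 110
This matches the lower bound, so 8 is optimal.

8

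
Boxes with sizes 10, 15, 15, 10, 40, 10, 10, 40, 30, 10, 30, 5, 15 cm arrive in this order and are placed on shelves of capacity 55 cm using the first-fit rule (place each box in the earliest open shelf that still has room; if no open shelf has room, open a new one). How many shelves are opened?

5

  10 → shelf 1 (new)  [load 10/55]
  15 → shelf 1  [load 25/55]
  15 → shelf 1  [load 40/55]
  10 → shelf 1  [load 50/55]
  40 → shelf 2 (new)  [load 40/55]
  10 → shelf 2  [load 50/55]
  10 → shelf 3 (new)  [load 10/55]
  40 → shelf 3  [load 50/55]
  30 → shelf 4 (new)  [load 30/55]
  10 → shelf 4  [load 40/55]
  30 → shelf 5 (new)  [load 30/55]
  5 → shelf 1  [load 55/55]
  15 → shelf 4  [load 55/55]
5 shelves opened.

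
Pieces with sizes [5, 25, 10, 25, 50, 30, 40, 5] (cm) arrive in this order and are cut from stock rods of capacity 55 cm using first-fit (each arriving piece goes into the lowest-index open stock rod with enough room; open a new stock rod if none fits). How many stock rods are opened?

4

  5 → stock rod 1 (new)  [load 5/55]
  25 → stock rod 1  [load 30/55]
  10 → stock rod 1  [load 40/55]
  25 → stock rod 2 (new)  [load 25/55]
  50 → stock rod 3 (new)  [load 50/55]
  30 → stock rod 2  [load 55/55]
  40 → stock rod 4 (new)  [load 40/55]
  5 → stock rod 1  [load 45/55]
4 stock rods opened.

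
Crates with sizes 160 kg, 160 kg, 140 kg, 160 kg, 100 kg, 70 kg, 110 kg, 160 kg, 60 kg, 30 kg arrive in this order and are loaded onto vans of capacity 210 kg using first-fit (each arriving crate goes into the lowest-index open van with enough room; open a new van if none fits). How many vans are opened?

  160 → van 1 (new)  [load 160/210]
  160 → van 2 (new)  [load 160/210]
  140 → van 3 (new)  [load 140/210]
  160 → van 4 (new)  [load 160/210]
  100 → van 5 (new)  [load 100/210]
  70 → van 3  [load 210/210]
  110 → van 5  [load 210/210]
  160 → van 6 (new)  [load 160/210]
  60 → van 7 (new)  [load 60/210]
  30 → van 1  [load 190/210]
7 vans opened.

7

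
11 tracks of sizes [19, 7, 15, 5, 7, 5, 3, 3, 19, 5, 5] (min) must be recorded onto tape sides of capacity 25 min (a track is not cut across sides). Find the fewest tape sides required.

Total = 19 + 19 + 15 + 7 + 7 + 5 + 5 + 5 + 5 + 3 + 3 = 93 min.
Lower bound: ⌈93/25⌉ = 4 tape sides.
A packing using 4 tape sides:
  side 1: 19 + 5 = 24
  side 2: 19 + 5 = 24
  side 3: 15 + 7 + 3 = 25
  side 4: 7 + 5 + 5 + 3 = 20
This matches the lower bound, so 4 is optimal.

4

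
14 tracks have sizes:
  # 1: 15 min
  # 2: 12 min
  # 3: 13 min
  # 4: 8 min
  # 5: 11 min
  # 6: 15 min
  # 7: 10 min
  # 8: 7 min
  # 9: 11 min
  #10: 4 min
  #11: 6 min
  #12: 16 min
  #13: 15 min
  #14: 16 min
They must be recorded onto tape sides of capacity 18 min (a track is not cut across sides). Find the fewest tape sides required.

Total = 16 + 16 + 15 + 15 + 15 + 13 + 12 + 11 + 11 + 10 + 8 + 7 + 6 + 4 = 159 min.
Lower bound: ⌈159/18⌉ = 9 tape sides.
Also, 10 tracks each exceed 9 min, and no two of those can share a side, so at least 10 tape sides are needed.
A packing using 10 tape sides:
  side 1: 16 = 16
  side 2: 16 = 16
  side 3: 15 = 15
  side 4: 15 = 15
  side 5: 15 = 15
  side 6: 13 + 4 = 17
  side 7: 12 + 6 = 18
  side 8: 11 + 7 = 18
  side 9: 11 = 11
  side 10: 10 + 8 = 18
This matches the lower bound, so 10 is optimal.

10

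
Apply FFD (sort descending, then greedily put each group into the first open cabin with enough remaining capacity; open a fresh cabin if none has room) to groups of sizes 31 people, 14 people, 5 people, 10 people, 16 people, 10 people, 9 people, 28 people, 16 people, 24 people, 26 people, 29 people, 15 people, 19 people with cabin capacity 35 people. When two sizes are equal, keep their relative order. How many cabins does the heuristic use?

Sorted descending: 31, 29, 28, 26, 24, 19, 16, 16, 15, 14, 10, 10, 9, 5.
  31 → cabin 1 (new)  [load 31/35]
  29 → cabin 2 (new)  [load 29/35]
  28 → cabin 3 (new)  [load 28/35]
  26 → cabin 4 (new)  [load 26/35]
  24 → cabin 5 (new)  [load 24/35]
  19 → cabin 6 (new)  [load 19/35]
  16 → cabin 6  [load 35/35]
  16 → cabin 7 (new)  [load 16/35]
  15 → cabin 7  [load 31/35]
  14 → cabin 8 (new)  [load 14/35]
  10 → cabin 5  [load 34/35]
  10 → cabin 8  [load 24/35]
  9 → cabin 4  [load 35/35]
  5 → cabin 2  [load 34/35]
8 cabins opened.

8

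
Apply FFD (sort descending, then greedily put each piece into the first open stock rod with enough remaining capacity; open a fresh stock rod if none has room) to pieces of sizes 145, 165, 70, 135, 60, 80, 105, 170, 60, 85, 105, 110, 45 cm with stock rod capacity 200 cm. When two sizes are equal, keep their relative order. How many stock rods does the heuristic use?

Sorted descending: 170, 165, 145, 135, 110, 105, 105, 85, 80, 70, 60, 60, 45.
  170 → stock rod 1 (new)  [load 170/200]
  165 → stock rod 2 (new)  [load 165/200]
  145 → stock rod 3 (new)  [load 145/200]
  135 → stock rod 4 (new)  [load 135/200]
  110 → stock rod 5 (new)  [load 110/200]
  105 → stock rod 6 (new)  [load 105/200]
  105 → stock rod 7 (new)  [load 105/200]
  85 → stock rod 5  [load 195/200]
  80 → stock rod 6  [load 185/200]
  70 → stock rod 7  [load 175/200]
  60 → stock rod 4  [load 195/200]
  60 → stock rod 8 (new)  [load 60/200]
  45 → stock rod 3  [load 190/200]
8 stock rods opened.

8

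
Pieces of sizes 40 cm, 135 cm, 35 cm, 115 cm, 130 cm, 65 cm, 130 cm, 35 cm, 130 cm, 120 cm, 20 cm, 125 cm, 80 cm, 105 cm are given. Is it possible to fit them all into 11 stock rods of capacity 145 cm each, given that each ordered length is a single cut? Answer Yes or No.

A valid assignment using 10 stock rods:
  stock rod 1: 135 = 135
  stock rod 2: 130 = 130
  stock rod 3: 130 = 130
  stock rod 4: 130 = 130
  stock rod 5: 125 + 20 = 145
  stock rod 6: 120 = 120
  stock rod 7: 115 = 115
  stock rod 8: 105 + 40 = 145
  stock rod 9: 80 + 65 = 145
  stock rod 10: 35 + 35 = 70
That uses only 10 ≤ 11, so 11 stock rods are enough.

Yes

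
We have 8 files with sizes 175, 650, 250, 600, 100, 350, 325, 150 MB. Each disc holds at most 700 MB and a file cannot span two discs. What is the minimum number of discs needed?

4

Total = 650 + 600 + 350 + 325 + 250 + 175 + 150 + 100 = 2600 MB.
Lower bound: ⌈2600/700⌉ = 4 discs.
A packing using 4 discs:
  disc 1: 650 = 650
  disc 2: 600 + 100 = 700
  disc 3: 350 + 325 = 675
  disc 4: 250 + 175 + 150 = 575
This matches the lower bound, so 4 is optimal.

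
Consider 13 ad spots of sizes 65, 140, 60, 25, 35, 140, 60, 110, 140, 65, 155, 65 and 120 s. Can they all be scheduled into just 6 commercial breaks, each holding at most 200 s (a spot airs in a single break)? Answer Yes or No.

No

Total = 1180 s; ⌈1180/200⌉ = 6.
The bound of 6 does not rule out 6, but exhaustive search shows no assignment into 6 commercial breaks of capacity 200 s exists — the minimum is 7.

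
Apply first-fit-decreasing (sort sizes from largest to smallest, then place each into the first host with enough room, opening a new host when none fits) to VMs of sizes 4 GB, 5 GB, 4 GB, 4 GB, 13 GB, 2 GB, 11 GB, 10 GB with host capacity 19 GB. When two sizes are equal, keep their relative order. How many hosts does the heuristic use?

3

Sorted descending: 13, 11, 10, 5, 4, 4, 4, 2.
  13 → host 1 (new)  [load 13/19]
  11 → host 2 (new)  [load 11/19]
  10 → host 3 (new)  [load 10/19]
  5 → host 1  [load 18/19]
  4 → host 2  [load 15/19]
  4 → host 2  [load 19/19]
  4 → host 3  [load 14/19]
  2 → host 3  [load 16/19]
3 hosts opened.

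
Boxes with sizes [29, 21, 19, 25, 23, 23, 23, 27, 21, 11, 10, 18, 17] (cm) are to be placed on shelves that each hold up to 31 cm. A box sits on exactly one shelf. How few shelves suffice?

Total = 29 + 27 + 25 + 23 + 23 + 23 + 21 + 21 + 19 + 18 + 17 + 11 + 10 = 267 cm.
Lower bound: ⌈267/31⌉ = 9 shelves.
Also, 11 boxes each exceed 31/2 cm, and no two of those can share a shelf, so at least 11 shelves are needed.
A packing using 11 shelves:
  shelf 1: 29 = 29
  shelf 2: 27 = 27
  shelf 3: 25 = 25
  shelf 4: 23 = 23
  shelf 5: 23 = 23
  shelf 6: 23 = 23
  shelf 7: 21 + 10 = 31
  shelf 8: 21 = 21
  shelf 9: 19 + 11 = 30
  shelf 10: 18 = 18
  shelf 11: 17 = 17
This matches the lower bound, so 11 is optimal.

11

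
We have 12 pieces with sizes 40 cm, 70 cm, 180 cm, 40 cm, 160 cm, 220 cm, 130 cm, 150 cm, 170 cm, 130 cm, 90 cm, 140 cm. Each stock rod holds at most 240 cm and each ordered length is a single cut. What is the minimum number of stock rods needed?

Total = 220 + 180 + 170 + 160 + 150 + 140 + 130 + 130 + 90 + 70 + 40 + 40 = 1520 cm.
Lower bound: ⌈1520/240⌉ = 7 stock rods.
Also, 8 pieces each exceed 120 cm, and no two of those can share a stock rod, so at least 8 stock rods are needed.
A packing using 8 stock rods:
  stock rod 1: 220 = 220
  stock rod 2: 180 + 40 = 220
  stock rod 3: 170 + 70 = 240
  stock rod 4: 160 + 40 = 200
  stock rod 5: 150 + 90 = 240
  stock rod 6: 140 = 140
  stock rod 7: 130 = 130
  stock rod 8: 130 = 130
This matches the lower bound, so 8 is optimal.

8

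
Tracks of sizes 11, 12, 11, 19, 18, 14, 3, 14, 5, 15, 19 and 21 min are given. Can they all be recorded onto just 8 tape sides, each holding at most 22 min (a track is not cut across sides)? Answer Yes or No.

No

Total = 162 min; ⌈162/22⌉ = 8.
The bound of 8 does not rule out 8, but exhaustive search shows no assignment into 8 tape sides of capacity 22 min exists — the minimum is 9.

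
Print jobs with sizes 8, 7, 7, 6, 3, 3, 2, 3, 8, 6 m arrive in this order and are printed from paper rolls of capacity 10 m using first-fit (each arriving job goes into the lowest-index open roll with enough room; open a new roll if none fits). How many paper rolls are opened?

  8 → roll 1 (new)  [load 8/10]
  7 → roll 2 (new)  [load 7/10]
  7 → roll 3 (new)  [load 7/10]
  6 → roll 4 (new)  [load 6/10]
  3 → roll 2  [load 10/10]
  3 → roll 3  [load 10/10]
  2 → roll 1  [load 10/10]
  3 → roll 4  [load 9/10]
  8 → roll 5 (new)  [load 8/10]
  6 → roll 6 (new)  [load 6/10]
6 paper rolls opened.

6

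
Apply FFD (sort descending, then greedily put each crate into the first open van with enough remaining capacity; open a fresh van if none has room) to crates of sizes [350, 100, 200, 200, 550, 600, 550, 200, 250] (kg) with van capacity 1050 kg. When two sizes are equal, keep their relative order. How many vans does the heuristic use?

3

Sorted descending: 600, 550, 550, 350, 250, 200, 200, 200, 100.
  600 → van 1 (new)  [load 600/1050]
  550 → van 2 (new)  [load 550/1050]
  550 → van 3 (new)  [load 550/1050]
  350 → van 1  [load 950/1050]
  250 → van 2  [load 800/1050]
  200 → van 2  [load 1000/1050]
  200 → van 3  [load 750/1050]
  200 → van 3  [load 950/1050]
  100 → van 1  [load 1050/1050]
3 vans opened.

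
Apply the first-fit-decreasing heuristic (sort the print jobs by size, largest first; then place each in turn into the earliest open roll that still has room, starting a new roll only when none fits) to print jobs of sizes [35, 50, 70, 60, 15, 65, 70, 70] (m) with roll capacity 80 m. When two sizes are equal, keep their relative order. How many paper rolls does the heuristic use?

Sorted descending: 70, 70, 70, 65, 60, 50, 35, 15.
  70 → roll 1 (new)  [load 70/80]
  70 → roll 2 (new)  [load 70/80]
  70 → roll 3 (new)  [load 70/80]
  65 → roll 4 (new)  [load 65/80]
  60 → roll 5 (new)  [load 60/80]
  50 → roll 6 (new)  [load 50/80]
  35 → roll 7 (new)  [load 35/80]
  15 → roll 4  [load 80/80]
7 paper rolls opened.

7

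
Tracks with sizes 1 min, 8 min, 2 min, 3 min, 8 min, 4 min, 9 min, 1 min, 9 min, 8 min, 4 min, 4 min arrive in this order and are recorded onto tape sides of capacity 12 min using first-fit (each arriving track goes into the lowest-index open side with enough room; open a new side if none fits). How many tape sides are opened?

  1 → side 1 (new)  [load 1/12]
  8 → side 1  [load 9/12]
  2 → side 1  [load 11/12]
  3 → side 2 (new)  [load 3/12]
  8 → side 2  [load 11/12]
  4 → side 3 (new)  [load 4/12]
  9 → side 4 (new)  [load 9/12]
  1 → side 1  [load 12/12]
  9 → side 5 (new)  [load 9/12]
  8 → side 3  [load 12/12]
  4 → side 6 (new)  [load 4/12]
  4 → side 6  [load 8/12]
6 tape sides opened.

6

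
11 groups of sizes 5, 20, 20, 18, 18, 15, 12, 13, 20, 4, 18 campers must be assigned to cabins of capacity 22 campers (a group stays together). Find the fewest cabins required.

9

Total = 20 + 20 + 20 + 18 + 18 + 18 + 15 + 13 + 12 + 5 + 4 = 163 campers.
Lower bound: ⌈163/22⌉ = 8 cabins.
Also, 9 groups each exceed 11 campers, and no two of those can share a cabin, so at least 9 cabins are needed.
A packing using 9 cabins:
  cabin 1: 20 = 20
  cabin 2: 20 = 20
  cabin 3: 20 = 20
  cabin 4: 18 + 4 = 22
  cabin 5: 18 = 18
  cabin 6: 18 = 18
  cabin 7: 15 + 5 = 20
  cabin 8: 13 = 13
  cabin 9: 12 = 12
This matches the lower bound, so 9 is optimal.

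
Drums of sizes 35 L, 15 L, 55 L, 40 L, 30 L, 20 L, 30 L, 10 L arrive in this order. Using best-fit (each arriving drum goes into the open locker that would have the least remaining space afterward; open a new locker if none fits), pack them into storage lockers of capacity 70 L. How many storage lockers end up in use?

  35 → locker 1 (new)  [load 35/70]
  15 → locker 1  [load 50/70]
  55 → locker 2 (new)  [load 55/70]
  40 → locker 3 (new)  [load 40/70]
  30 → locker 3  [load 70/70]
  20 → locker 1  [load 70/70]
  30 → locker 4 (new)  [load 30/70]
  10 → locker 2  [load 65/70]
4 storage lockers opened.

4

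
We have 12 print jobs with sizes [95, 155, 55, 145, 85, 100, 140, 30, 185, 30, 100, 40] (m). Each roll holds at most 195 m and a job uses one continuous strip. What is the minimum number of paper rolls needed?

Total = 185 + 155 + 145 + 140 + 100 + 100 + 95 + 85 + 55 + 40 + 30 + 30 = 1160 m.
Lower bound: ⌈1160/195⌉ = 6 paper rolls.
A packing using 7 paper rolls:
  roll 1: 185 = 185
  roll 2: 155 + 40 = 195
  roll 3: 145 + 30 = 175
  roll 4: 140 + 55 = 195
  roll 5: 100 + 95 = 195
  roll 6: 100 + 85 = 185
  roll 7: 30 = 30
No arrangement into 6 paper rolls stays within capacity, so 7 is optimal.

7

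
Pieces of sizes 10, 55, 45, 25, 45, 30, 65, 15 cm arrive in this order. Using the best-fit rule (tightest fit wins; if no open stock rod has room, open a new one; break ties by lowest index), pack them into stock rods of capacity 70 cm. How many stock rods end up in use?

  10 → stock rod 1 (new)  [load 10/70]
  55 → stock rod 1  [load 65/70]
  45 → stock rod 2 (new)  [load 45/70]
  25 → stock rod 2  [load 70/70]
  45 → stock rod 3 (new)  [load 45/70]
  30 → stock rod 4 (new)  [load 30/70]
  65 → stock rod 5 (new)  [load 65/70]
  15 → stock rod 3  [load 60/70]
5 stock rods opened.

5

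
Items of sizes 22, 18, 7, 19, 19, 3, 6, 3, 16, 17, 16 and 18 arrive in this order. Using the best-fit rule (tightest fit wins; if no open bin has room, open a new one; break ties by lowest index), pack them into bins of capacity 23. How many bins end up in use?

9

  22 → bin 1 (new)  [load 22/23]
  18 → bin 2 (new)  [load 18/23]
  7 → bin 3 (new)  [load 7/23]
  19 → bin 4 (new)  [load 19/23]
  19 → bin 5 (new)  [load 19/23]
  3 → bin 4  [load 22/23]
  6 → bin 3  [load 13/23]
  3 → bin 5  [load 22/23]
  16 → bin 6 (new)  [load 16/23]
  17 → bin 7 (new)  [load 17/23]
  16 → bin 8 (new)  [load 16/23]
  18 → bin 9 (new)  [load 18/23]
9 bins opened.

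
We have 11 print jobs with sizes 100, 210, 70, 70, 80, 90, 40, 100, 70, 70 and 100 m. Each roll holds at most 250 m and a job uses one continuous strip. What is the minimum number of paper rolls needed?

5

Total = 210 + 100 + 100 + 100 + 90 + 80 + 70 + 70 + 70 + 70 + 40 = 1000 m.
Lower bound: ⌈1000/250⌉ = 4 paper rolls.
A packing using 5 paper rolls:
  roll 1: 210 + 40 = 250
  roll 2: 100 + 100 = 200
  roll 3: 100 + 90 = 190
  roll 4: 80 + 70 + 70 = 220
  roll 5: 70 + 70 = 140
No arrangement into 4 paper rolls stays within capacity, so 5 is optimal.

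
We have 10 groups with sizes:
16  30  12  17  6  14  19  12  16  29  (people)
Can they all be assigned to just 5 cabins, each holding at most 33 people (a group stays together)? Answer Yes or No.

Total = 171 people; ⌈171/33⌉ = 6.
At least 6 cabins are required, but only 5 are allowed.

No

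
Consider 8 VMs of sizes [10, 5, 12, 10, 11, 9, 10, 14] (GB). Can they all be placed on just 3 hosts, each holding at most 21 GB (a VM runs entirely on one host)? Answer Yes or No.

No

Total = 81 GB; ⌈81/21⌉ = 4.
At least 4 hosts are required, but only 3 are allowed.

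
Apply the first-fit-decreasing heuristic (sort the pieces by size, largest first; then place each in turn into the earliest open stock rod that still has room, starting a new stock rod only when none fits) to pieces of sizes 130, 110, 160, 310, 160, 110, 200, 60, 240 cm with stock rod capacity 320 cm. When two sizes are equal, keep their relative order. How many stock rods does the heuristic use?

Sorted descending: 310, 240, 200, 160, 160, 130, 110, 110, 60.
  310 → stock rod 1 (new)  [load 310/320]
  240 → stock rod 2 (new)  [load 240/320]
  200 → stock rod 3 (new)  [load 200/320]
  160 → stock rod 4 (new)  [load 160/320]
  160 → stock rod 4  [load 320/320]
  130 → stock rod 5 (new)  [load 130/320]
  110 → stock rod 3  [load 310/320]
  110 → stock rod 5  [load 240/320]
  60 → stock rod 2  [load 300/320]
5 stock rods opened.

5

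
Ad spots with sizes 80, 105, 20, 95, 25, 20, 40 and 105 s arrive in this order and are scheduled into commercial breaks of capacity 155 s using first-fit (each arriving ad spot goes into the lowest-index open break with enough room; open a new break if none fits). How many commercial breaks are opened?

4

  80 → break 1 (new)  [load 80/155]
  105 → break 2 (new)  [load 105/155]
  20 → break 1  [load 100/155]
  95 → break 3 (new)  [load 95/155]
  25 → break 1  [load 125/155]
  20 → break 1  [load 145/155]
  40 → break 2  [load 145/155]
  105 → break 4 (new)  [load 105/155]
4 commercial breaks opened.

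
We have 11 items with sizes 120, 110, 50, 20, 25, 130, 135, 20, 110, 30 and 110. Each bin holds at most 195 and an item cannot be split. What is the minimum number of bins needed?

Total = 135 + 130 + 120 + 110 + 110 + 110 + 50 + 30 + 25 + 20 + 20 = 860.
Lower bound: ⌈860/195⌉ = 5 bins.
Also, 6 items each exceed 195/2, and no two of those can share a bin, so at least 6 bins are needed.
A packing using 6 bins:
  bin 1: 135 + 50 = 185
  bin 2: 130 + 30 + 25 = 185
  bin 3: 120 + 20 + 20 = 160
  bin 4: 110 = 110
  bin 5: 110 = 110
  bin 6: 110 = 110
This matches the lower bound, so 6 is optimal.

6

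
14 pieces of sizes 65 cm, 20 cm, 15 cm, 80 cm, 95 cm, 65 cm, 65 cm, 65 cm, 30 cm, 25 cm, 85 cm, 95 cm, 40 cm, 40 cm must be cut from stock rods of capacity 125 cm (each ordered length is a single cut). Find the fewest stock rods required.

8

Total = 95 + 95 + 85 + 80 + 65 + 65 + 65 + 65 + 40 + 40 + 30 + 25 + 20 + 15 = 785 cm.
Lower bound: ⌈785/125⌉ = 7 stock rods.
Also, 8 pieces each exceed 125/2 cm, and no two of those can share a stock rod, so at least 8 stock rods are needed.
A packing using 8 stock rods:
  stock rod 1: 95 + 30 = 125
  stock rod 2: 95 + 25 = 120
  stock rod 3: 85 + 40 = 125
  stock rod 4: 80 + 40 = 120
  stock rod 5: 65 + 20 + 15 = 100
  stock rod 6: 65 = 65
  stock rod 7: 65 = 65
  stock rod 8: 65 = 65
This matches the lower bound, so 8 is optimal.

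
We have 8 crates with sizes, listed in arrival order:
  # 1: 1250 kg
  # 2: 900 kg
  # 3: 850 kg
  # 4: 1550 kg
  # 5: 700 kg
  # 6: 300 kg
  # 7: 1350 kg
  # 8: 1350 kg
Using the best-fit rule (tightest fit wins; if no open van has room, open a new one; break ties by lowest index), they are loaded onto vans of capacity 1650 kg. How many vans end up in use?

6

  1250 → van 1 (new)  [load 1250/1650]
  900 → van 2 (new)  [load 900/1650]
  850 → van 3 (new)  [load 850/1650]
  1550 → van 4 (new)  [load 1550/1650]
  700 → van 2  [load 1600/1650]
  300 → van 1  [load 1550/1650]
  1350 → van 5 (new)  [load 1350/1650]
  1350 → van 6 (new)  [load 1350/1650]
6 vans opened.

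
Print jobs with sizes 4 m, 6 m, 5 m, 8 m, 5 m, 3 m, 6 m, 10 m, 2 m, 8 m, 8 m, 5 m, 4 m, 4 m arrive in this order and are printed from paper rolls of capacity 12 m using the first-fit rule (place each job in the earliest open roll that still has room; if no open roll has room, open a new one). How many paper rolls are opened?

  4 → roll 1 (new)  [load 4/12]
  6 → roll 1  [load 10/12]
  5 → roll 2 (new)  [load 5/12]
  8 → roll 3 (new)  [load 8/12]
  5 → roll 2  [load 10/12]
  3 → roll 3  [load 11/12]
  6 → roll 4 (new)  [load 6/12]
  10 → roll 5 (new)  [load 10/12]
  2 → roll 1  [load 12/12]
  8 → roll 6 (new)  [load 8/12]
  8 → roll 7 (new)  [load 8/12]
  5 → roll 4  [load 11/12]
  4 → roll 6  [load 12/12]
  4 → roll 7  [load 12/12]
7 paper rolls opened.

7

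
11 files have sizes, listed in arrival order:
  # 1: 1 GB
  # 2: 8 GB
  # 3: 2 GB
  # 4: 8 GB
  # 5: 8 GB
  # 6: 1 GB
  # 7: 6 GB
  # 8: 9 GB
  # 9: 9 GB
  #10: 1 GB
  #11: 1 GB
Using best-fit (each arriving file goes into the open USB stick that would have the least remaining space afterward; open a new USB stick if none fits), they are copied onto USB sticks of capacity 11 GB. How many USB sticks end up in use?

6

  1 → USB stick 1 (new)  [load 1/11]
  8 → USB stick 1  [load 9/11]
  2 → USB stick 1  [load 11/11]
  8 → USB stick 2 (new)  [load 8/11]
  8 → USB stick 3 (new)  [load 8/11]
  1 → USB stick 2  [load 9/11]
  6 → USB stick 4 (new)  [load 6/11]
  9 → USB stick 5 (new)  [load 9/11]
  9 → USB stick 6 (new)  [load 9/11]
  1 → USB stick 2  [load 10/11]
  1 → USB stick 2  [load 11/11]
6 USB sticks opened.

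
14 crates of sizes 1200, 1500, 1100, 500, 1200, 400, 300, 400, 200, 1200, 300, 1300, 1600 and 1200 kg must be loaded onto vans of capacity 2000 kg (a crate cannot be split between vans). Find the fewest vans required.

Total = 1600 + 1500 + 1300 + 1200 + 1200 + 1200 + 1200 + 1100 + 500 + 400 + 400 + 300 + 300 + 200 = 12400 kg.
Lower bound: ⌈12400/2000⌉ = 7 vans.
Also, 8 crates each exceed 1000 kg, and no two of those can share a van, so at least 8 vans are needed.
A packing using 8 vans:
  van 1: 1600 + 400 = 2000
  van 2: 1500 + 500 = 2000
  van 3: 1300 + 400 + 300 = 2000
  van 4: 1200 + 300 + 200 = 1700
  van 5: 1200 = 1200
  van 6: 1200 = 1200
  van 7: 1200 = 1200
  van 8: 1100 = 1100
This matches the lower bound, so 8 is optimal.

8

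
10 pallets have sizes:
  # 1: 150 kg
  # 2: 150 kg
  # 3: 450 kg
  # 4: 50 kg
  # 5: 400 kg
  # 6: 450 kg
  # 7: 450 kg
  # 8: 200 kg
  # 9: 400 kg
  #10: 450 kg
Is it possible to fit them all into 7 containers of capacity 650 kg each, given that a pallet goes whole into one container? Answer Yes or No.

Yes

A valid assignment using 6 containers:
  container 1: 450 + 200 = 650
  container 2: 450 + 150 + 50 = 650
  container 3: 450 + 150 = 600
  container 4: 450 = 450
  container 5: 400 = 400
  container 6: 400 = 400
That uses only 6 ≤ 7, so 7 containers are enough.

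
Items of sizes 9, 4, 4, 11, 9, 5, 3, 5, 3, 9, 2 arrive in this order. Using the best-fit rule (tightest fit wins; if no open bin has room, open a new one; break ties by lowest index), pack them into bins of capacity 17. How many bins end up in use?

  9 → bin 1 (new)  [load 9/17]
  4 → bin 1  [load 13/17]
  4 → bin 1  [load 17/17]
  11 → bin 2 (new)  [load 11/17]
  9 → bin 3 (new)  [load 9/17]
  5 → bin 2  [load 16/17]
  3 → bin 3  [load 12/17]
  5 → bin 3  [load 17/17]
  3 → bin 4 (new)  [load 3/17]
  9 → bin 4  [load 12/17]
  2 → bin 4  [load 14/17]
4 bins opened.

4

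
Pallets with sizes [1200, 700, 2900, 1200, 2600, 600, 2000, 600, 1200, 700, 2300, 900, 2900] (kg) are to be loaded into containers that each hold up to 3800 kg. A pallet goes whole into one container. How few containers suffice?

Total = 2900 + 2900 + 2600 + 2300 + 2000 + 1200 + 1200 + 1200 + 900 + 700 + 700 + 600 + 600 = 19800 kg.
Lower bound: ⌈19800/3800⌉ = 6 containers.
A packing using 6 containers:
  container 1: 2900 + 900 = 3800
  container 2: 2900 + 700 = 3600
  container 3: 2600 + 1200 = 3800
  container 4: 2300 + 1200 = 3500
  container 5: 2000 + 1200 + 600 = 3800
  container 6: 700 + 600 = 1300
This matches the lower bound, so 6 is optimal.

6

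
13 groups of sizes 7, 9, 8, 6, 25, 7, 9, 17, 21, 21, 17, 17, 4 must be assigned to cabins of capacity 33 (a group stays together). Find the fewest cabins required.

Total = 25 + 21 + 21 + 17 + 17 + 17 + 9 + 9 + 8 + 7 + 7 + 6 + 4 = 168.
Lower bound: ⌈168/33⌉ = 6 cabins.
A packing using 6 cabins:
  cabin 1: 25 + 8 = 33
  cabin 2: 21 + 9 = 30
  cabin 3: 21 + 9 = 30
  cabin 4: 17 + 7 + 7 = 31
  cabin 5: 17 + 6 + 4 = 27
  cabin 6: 17 = 17
This matches the lower bound, so 6 is optimal.

6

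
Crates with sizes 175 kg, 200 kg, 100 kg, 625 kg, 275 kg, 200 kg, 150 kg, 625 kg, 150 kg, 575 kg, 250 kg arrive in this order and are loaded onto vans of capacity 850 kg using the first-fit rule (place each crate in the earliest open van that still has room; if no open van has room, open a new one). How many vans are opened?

  175 → van 1 (new)  [load 175/850]
  200 → van 1  [load 375/850]
  100 → van 1  [load 475/850]
  625 → van 2 (new)  [load 625/850]
  275 → van 1  [load 750/850]
  200 → van 2  [load 825/850]
  150 → van 3 (new)  [load 150/850]
  625 → van 3  [load 775/850]
  150 → van 4 (new)  [load 150/850]
  575 → van 4  [load 725/850]
  250 → van 5 (new)  [load 250/850]
5 vans opened.

5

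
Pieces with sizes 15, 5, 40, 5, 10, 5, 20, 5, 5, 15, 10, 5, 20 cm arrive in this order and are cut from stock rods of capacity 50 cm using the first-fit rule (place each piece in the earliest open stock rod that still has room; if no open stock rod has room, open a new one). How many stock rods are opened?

4

  15 → stock rod 1 (new)  [load 15/50]
  5 → stock rod 1  [load 20/50]
  40 → stock rod 2 (new)  [load 40/50]
  5 → stock rod 1  [load 25/50]
  10 → stock rod 1  [load 35/50]
  5 → stock rod 1  [load 40/50]
  20 → stock rod 3 (new)  [load 20/50]
  5 → stock rod 1  [load 45/50]
  5 → stock rod 1  [load 50/50]
  15 → stock rod 3  [load 35/50]
  10 → stock rod 2  [load 50/50]
  5 → stock rod 3  [load 40/50]
  20 → stock rod 4 (new)  [load 20/50]
4 stock rods opened.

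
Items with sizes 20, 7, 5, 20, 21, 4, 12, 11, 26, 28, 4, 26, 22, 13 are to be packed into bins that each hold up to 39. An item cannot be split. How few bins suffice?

Total = 28 + 26 + 26 + 22 + 21 + 20 + 20 + 13 + 12 + 11 + 7 + 5 + 4 + 4 = 219.
Lower bound: ⌈219/39⌉ = 6 bins.
Also, 7 items each exceed 39/2, and no two of those can share a bin, so at least 7 bins are needed.
A packing using 7 bins:
  bin 1: 28 + 11 = 39
  bin 2: 26 + 13 = 39
  bin 3: 26 + 12 = 38
  bin 4: 22 + 7 + 5 + 4 = 38
  bin 5: 21 + 4 = 25
  bin 6: 20 = 20
  bin 7: 20 = 20
This matches the lower bound, so 7 is optimal.

7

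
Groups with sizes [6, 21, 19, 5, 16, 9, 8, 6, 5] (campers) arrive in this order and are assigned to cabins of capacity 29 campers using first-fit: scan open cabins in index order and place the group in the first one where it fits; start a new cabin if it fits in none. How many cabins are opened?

4

  6 → cabin 1 (new)  [load 6/29]
  21 → cabin 1  [load 27/29]
  19 → cabin 2 (new)  [load 19/29]
  5 → cabin 2  [load 24/29]
  16 → cabin 3 (new)  [load 16/29]
  9 → cabin 3  [load 25/29]
  8 → cabin 4 (new)  [load 8/29]
  6 → cabin 4  [load 14/29]
  5 → cabin 2  [load 29/29]
4 cabins opened.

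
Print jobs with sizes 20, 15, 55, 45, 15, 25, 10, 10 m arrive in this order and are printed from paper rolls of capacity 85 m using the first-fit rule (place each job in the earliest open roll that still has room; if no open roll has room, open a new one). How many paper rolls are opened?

  20 → roll 1 (new)  [load 20/85]
  15 → roll 1  [load 35/85]
  55 → roll 2 (new)  [load 55/85]
  45 → roll 1  [load 80/85]
  15 → roll 2  [load 70/85]
  25 → roll 3 (new)  [load 25/85]
  10 → roll 2  [load 80/85]
  10 → roll 3  [load 35/85]
3 paper rolls opened.

3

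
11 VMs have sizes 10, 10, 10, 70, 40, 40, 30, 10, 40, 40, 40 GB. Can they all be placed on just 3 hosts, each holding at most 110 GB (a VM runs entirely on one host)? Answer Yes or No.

No

Total = 340 GB; ⌈340/110⌉ = 4.
At least 4 hosts are required, but only 3 are allowed.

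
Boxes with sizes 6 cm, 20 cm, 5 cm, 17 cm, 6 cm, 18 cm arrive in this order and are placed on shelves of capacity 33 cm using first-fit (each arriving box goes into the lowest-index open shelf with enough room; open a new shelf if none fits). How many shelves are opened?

3

  6 → shelf 1 (new)  [load 6/33]
  20 → shelf 1  [load 26/33]
  5 → shelf 1  [load 31/33]
  17 → shelf 2 (new)  [load 17/33]
  6 → shelf 2  [load 23/33]
  18 → shelf 3 (new)  [load 18/33]
3 shelves opened.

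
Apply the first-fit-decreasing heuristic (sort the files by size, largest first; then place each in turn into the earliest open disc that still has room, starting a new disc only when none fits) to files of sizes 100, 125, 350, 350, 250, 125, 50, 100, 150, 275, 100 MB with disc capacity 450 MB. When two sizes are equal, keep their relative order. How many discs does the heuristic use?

5

Sorted descending: 350, 350, 275, 250, 150, 125, 125, 100, 100, 100, 50.
  350 → disc 1 (new)  [load 350/450]
  350 → disc 2 (new)  [load 350/450]
  275 → disc 3 (new)  [load 275/450]
  250 → disc 4 (new)  [load 250/450]
  150 → disc 3  [load 425/450]
  125 → disc 4  [load 375/450]
  125 → disc 5 (new)  [load 125/450]
  100 → disc 1  [load 450/450]
  100 → disc 2  [load 450/450]
  100 → disc 5  [load 225/450]
  50 → disc 4  [load 425/450]
5 discs opened.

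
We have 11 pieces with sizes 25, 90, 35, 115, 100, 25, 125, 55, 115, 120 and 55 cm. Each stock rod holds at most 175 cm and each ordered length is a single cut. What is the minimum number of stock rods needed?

6

Total = 125 + 120 + 115 + 115 + 100 + 90 + 55 + 55 + 35 + 25 + 25 = 860 cm.
Lower bound: ⌈860/175⌉ = 5 stock rods.
Also, 6 pieces each exceed 175/2 cm, and no two of those can share a stock rod, so at least 6 stock rods are needed.
A packing using 6 stock rods:
  stock rod 1: 125 + 35 = 160
  stock rod 2: 120 + 55 = 175
  stock rod 3: 115 + 55 = 170
  stock rod 4: 115 + 25 + 25 = 165
  stock rod 5: 100 = 100
  stock rod 6: 90 = 90
This matches the lower bound, so 6 is optimal.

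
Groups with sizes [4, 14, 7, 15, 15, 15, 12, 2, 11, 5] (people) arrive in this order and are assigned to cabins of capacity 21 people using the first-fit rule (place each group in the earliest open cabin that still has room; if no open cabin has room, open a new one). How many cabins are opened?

6

  4 → cabin 1 (new)  [load 4/21]
  14 → cabin 1  [load 18/21]
  7 → cabin 2 (new)  [load 7/21]
  15 → cabin 3 (new)  [load 15/21]
  15 → cabin 4 (new)  [load 15/21]
  15 → cabin 5 (new)  [load 15/21]
  12 → cabin 2  [load 19/21]
  2 → cabin 1  [load 20/21]
  11 → cabin 6 (new)  [load 11/21]
  5 → cabin 3  [load 20/21]
6 cabins opened.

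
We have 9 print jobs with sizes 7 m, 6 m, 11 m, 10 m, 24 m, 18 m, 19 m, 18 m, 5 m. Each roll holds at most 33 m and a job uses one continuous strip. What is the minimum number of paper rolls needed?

4

Total = 24 + 19 + 18 + 18 + 11 + 10 + 7 + 6 + 5 = 118 m.
Lower bound: ⌈118/33⌉ = 4 paper rolls.
A packing using 4 paper rolls:
  roll 1: 24 + 7 = 31
  roll 2: 19 + 11 = 30
  roll 3: 18 + 10 + 5 = 33
  roll 4: 18 + 6 = 24
This matches the lower bound, so 4 is optimal.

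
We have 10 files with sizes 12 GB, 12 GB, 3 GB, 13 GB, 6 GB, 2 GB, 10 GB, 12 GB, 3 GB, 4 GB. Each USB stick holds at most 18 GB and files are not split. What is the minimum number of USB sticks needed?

5

Total = 13 + 12 + 12 + 12 + 10 + 6 + 4 + 3 + 3 + 2 = 77 GB.
Lower bound: ⌈77/18⌉ = 5 USB sticks.
A packing using 5 USB sticks:
  USB stick 1: 13 + 4 = 17
  USB stick 2: 12 + 6 = 18
  USB stick 3: 12 + 3 + 3 = 18
  USB stick 4: 12 + 2 = 14
  USB stick 5: 10 = 10
This matches the lower bound, so 5 is optimal.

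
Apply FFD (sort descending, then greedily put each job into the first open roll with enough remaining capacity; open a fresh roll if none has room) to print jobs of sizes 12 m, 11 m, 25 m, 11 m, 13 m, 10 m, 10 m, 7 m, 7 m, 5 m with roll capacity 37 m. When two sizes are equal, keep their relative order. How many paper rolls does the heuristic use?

Sorted descending: 25, 13, 12, 11, 11, 10, 10, 7, 7, 5.
  25 → roll 1 (new)  [load 25/37]
  13 → roll 2 (new)  [load 13/37]
  12 → roll 1  [load 37/37]
  11 → roll 2  [load 24/37]
  11 → roll 2  [load 35/37]
  10 → roll 3 (new)  [load 10/37]
  10 → roll 3  [load 20/37]
  7 → roll 3  [load 27/37]
  7 → roll 3  [load 34/37]
  5 → roll 4 (new)  [load 5/37]
4 paper rolls opened.

4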